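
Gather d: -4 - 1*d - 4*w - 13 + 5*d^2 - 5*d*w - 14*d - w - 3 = 5*d^2 + d*(-5*w - 15) - 5*w - 20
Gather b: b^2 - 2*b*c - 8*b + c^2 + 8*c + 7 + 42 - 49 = b^2 + b*(-2*c - 8) + c^2 + 8*c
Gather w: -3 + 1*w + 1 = w - 2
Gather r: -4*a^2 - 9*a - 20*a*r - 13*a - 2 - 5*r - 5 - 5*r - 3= -4*a^2 - 22*a + r*(-20*a - 10) - 10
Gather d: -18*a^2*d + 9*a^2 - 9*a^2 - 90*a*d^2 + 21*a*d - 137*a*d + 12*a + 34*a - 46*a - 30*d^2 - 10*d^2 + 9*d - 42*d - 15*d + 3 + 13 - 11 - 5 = d^2*(-90*a - 40) + d*(-18*a^2 - 116*a - 48)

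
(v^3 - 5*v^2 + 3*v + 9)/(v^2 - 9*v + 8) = (v^3 - 5*v^2 + 3*v + 9)/(v^2 - 9*v + 8)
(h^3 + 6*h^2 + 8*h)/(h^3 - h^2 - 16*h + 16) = h*(h + 2)/(h^2 - 5*h + 4)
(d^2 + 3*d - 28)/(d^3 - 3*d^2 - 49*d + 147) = (d - 4)/(d^2 - 10*d + 21)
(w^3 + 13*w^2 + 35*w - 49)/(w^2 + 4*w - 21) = (w^2 + 6*w - 7)/(w - 3)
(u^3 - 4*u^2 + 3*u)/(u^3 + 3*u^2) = (u^2 - 4*u + 3)/(u*(u + 3))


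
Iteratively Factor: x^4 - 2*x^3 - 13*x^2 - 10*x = (x + 1)*(x^3 - 3*x^2 - 10*x) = x*(x + 1)*(x^2 - 3*x - 10) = x*(x + 1)*(x + 2)*(x - 5)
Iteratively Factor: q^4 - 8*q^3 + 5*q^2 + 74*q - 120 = (q - 2)*(q^3 - 6*q^2 - 7*q + 60) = (q - 2)*(q + 3)*(q^2 - 9*q + 20) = (q - 4)*(q - 2)*(q + 3)*(q - 5)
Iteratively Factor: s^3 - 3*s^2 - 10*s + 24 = (s - 2)*(s^2 - s - 12) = (s - 2)*(s + 3)*(s - 4)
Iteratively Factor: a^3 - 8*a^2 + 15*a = (a)*(a^2 - 8*a + 15) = a*(a - 5)*(a - 3)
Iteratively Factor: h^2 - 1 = (h - 1)*(h + 1)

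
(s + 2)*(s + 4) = s^2 + 6*s + 8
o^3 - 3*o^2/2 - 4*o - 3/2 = (o - 3)*(o + 1/2)*(o + 1)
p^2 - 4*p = p*(p - 4)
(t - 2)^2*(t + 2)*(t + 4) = t^4 + 2*t^3 - 12*t^2 - 8*t + 32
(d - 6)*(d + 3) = d^2 - 3*d - 18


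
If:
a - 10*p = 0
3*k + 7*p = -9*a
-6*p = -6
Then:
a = 10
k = -97/3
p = 1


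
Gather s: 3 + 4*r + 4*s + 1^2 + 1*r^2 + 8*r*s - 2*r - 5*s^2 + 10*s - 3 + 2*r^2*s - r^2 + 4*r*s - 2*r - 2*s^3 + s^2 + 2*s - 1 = -2*s^3 - 4*s^2 + s*(2*r^2 + 12*r + 16)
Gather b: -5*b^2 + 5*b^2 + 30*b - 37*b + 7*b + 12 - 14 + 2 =0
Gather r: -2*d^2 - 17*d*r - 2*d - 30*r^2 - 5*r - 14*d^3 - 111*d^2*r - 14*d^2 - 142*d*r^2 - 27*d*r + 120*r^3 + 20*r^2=-14*d^3 - 16*d^2 - 2*d + 120*r^3 + r^2*(-142*d - 10) + r*(-111*d^2 - 44*d - 5)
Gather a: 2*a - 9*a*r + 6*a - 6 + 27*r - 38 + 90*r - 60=a*(8 - 9*r) + 117*r - 104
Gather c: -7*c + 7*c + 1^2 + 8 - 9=0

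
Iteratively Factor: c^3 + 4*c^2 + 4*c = (c + 2)*(c^2 + 2*c) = c*(c + 2)*(c + 2)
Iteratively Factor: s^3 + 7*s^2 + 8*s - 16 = (s + 4)*(s^2 + 3*s - 4) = (s + 4)^2*(s - 1)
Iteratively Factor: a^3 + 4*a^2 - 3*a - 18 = (a + 3)*(a^2 + a - 6) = (a - 2)*(a + 3)*(a + 3)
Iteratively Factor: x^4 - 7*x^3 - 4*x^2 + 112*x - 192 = (x - 3)*(x^3 - 4*x^2 - 16*x + 64) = (x - 4)*(x - 3)*(x^2 - 16) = (x - 4)^2*(x - 3)*(x + 4)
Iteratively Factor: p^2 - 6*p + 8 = (p - 2)*(p - 4)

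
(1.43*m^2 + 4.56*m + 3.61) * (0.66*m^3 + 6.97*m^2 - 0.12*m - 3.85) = 0.9438*m^5 + 12.9767*m^4 + 33.9942*m^3 + 19.109*m^2 - 17.9892*m - 13.8985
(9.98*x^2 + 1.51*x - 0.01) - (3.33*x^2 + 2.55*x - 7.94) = 6.65*x^2 - 1.04*x + 7.93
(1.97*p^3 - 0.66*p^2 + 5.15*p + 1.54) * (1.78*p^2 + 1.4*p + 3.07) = 3.5066*p^5 + 1.5832*p^4 + 14.2909*p^3 + 7.925*p^2 + 17.9665*p + 4.7278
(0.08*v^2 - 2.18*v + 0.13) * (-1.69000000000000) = -0.1352*v^2 + 3.6842*v - 0.2197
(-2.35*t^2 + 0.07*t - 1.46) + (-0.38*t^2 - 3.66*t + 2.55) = -2.73*t^2 - 3.59*t + 1.09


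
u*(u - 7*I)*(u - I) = u^3 - 8*I*u^2 - 7*u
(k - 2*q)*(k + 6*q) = k^2 + 4*k*q - 12*q^2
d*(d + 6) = d^2 + 6*d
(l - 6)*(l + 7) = l^2 + l - 42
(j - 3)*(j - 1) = j^2 - 4*j + 3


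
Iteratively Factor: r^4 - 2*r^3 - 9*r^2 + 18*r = (r + 3)*(r^3 - 5*r^2 + 6*r) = r*(r + 3)*(r^2 - 5*r + 6) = r*(r - 2)*(r + 3)*(r - 3)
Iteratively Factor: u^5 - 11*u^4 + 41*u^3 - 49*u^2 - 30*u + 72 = (u - 3)*(u^4 - 8*u^3 + 17*u^2 + 2*u - 24) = (u - 4)*(u - 3)*(u^3 - 4*u^2 + u + 6) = (u - 4)*(u - 3)*(u + 1)*(u^2 - 5*u + 6) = (u - 4)*(u - 3)*(u - 2)*(u + 1)*(u - 3)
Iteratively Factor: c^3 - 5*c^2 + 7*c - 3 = (c - 1)*(c^2 - 4*c + 3) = (c - 1)^2*(c - 3)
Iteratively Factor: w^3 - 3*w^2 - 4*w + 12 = (w - 3)*(w^2 - 4) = (w - 3)*(w - 2)*(w + 2)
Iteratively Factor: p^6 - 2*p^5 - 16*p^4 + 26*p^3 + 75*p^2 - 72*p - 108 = (p + 3)*(p^5 - 5*p^4 - p^3 + 29*p^2 - 12*p - 36) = (p + 2)*(p + 3)*(p^4 - 7*p^3 + 13*p^2 + 3*p - 18) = (p + 1)*(p + 2)*(p + 3)*(p^3 - 8*p^2 + 21*p - 18) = (p - 2)*(p + 1)*(p + 2)*(p + 3)*(p^2 - 6*p + 9) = (p - 3)*(p - 2)*(p + 1)*(p + 2)*(p + 3)*(p - 3)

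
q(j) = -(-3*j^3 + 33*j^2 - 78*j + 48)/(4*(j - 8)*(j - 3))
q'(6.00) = 0.58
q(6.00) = 5.00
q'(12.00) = 0.73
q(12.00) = 9.17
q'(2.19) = -1.54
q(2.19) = -0.21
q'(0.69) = 0.47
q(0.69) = -0.13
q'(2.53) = -6.04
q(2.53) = -1.29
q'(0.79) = 0.44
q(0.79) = -0.09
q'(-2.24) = 0.70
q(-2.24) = -1.97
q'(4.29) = -0.15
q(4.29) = 4.38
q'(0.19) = 0.56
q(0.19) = -0.39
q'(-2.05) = 0.69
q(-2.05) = -1.83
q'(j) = -(-9*j^2 + 66*j - 78)/(4*(j - 8)*(j - 3)) + (-3*j^3 + 33*j^2 - 78*j + 48)/(4*(j - 8)*(j - 3)^2) + (-3*j^3 + 33*j^2 - 78*j + 48)/(4*(j - 8)^2*(j - 3))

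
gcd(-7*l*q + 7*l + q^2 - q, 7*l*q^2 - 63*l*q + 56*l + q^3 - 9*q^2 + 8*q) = q - 1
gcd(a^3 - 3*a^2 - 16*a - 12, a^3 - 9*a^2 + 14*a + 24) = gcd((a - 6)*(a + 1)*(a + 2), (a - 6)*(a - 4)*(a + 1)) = a^2 - 5*a - 6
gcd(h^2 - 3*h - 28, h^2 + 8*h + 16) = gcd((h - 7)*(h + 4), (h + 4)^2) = h + 4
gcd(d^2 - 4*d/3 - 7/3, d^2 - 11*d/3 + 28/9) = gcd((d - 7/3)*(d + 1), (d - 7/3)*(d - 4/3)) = d - 7/3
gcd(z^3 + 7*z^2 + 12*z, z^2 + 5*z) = z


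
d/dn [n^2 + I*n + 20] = 2*n + I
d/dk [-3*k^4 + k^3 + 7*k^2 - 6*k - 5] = -12*k^3 + 3*k^2 + 14*k - 6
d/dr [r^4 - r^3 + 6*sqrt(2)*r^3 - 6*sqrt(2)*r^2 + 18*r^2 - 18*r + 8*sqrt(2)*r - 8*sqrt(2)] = 4*r^3 - 3*r^2 + 18*sqrt(2)*r^2 - 12*sqrt(2)*r + 36*r - 18 + 8*sqrt(2)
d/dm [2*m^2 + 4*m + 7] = 4*m + 4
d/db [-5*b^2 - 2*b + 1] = -10*b - 2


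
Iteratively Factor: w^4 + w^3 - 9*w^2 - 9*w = (w + 3)*(w^3 - 2*w^2 - 3*w) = (w - 3)*(w + 3)*(w^2 + w) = (w - 3)*(w + 1)*(w + 3)*(w)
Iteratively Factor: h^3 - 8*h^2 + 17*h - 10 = (h - 5)*(h^2 - 3*h + 2) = (h - 5)*(h - 2)*(h - 1)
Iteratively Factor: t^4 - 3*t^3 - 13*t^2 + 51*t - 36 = (t + 4)*(t^3 - 7*t^2 + 15*t - 9) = (t - 1)*(t + 4)*(t^2 - 6*t + 9) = (t - 3)*(t - 1)*(t + 4)*(t - 3)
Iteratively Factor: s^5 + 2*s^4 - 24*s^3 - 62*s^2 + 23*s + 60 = (s - 5)*(s^4 + 7*s^3 + 11*s^2 - 7*s - 12) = (s - 5)*(s + 4)*(s^3 + 3*s^2 - s - 3) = (s - 5)*(s + 3)*(s + 4)*(s^2 - 1) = (s - 5)*(s - 1)*(s + 3)*(s + 4)*(s + 1)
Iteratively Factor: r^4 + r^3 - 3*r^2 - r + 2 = (r + 1)*(r^3 - 3*r + 2) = (r - 1)*(r + 1)*(r^2 + r - 2) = (r - 1)*(r + 1)*(r + 2)*(r - 1)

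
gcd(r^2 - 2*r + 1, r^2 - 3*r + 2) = r - 1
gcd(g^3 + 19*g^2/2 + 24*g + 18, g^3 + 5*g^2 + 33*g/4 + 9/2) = g^2 + 7*g/2 + 3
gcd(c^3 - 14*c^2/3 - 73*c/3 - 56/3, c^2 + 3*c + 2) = c + 1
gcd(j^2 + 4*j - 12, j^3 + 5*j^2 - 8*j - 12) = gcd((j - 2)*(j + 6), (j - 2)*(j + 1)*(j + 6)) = j^2 + 4*j - 12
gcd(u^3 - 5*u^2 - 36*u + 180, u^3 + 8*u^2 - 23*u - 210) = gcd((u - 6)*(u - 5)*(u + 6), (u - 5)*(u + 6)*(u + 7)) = u^2 + u - 30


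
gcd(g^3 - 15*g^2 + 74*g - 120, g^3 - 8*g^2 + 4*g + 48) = g^2 - 10*g + 24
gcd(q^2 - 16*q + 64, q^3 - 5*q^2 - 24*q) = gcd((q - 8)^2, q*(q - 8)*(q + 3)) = q - 8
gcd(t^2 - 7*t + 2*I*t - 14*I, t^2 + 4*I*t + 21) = 1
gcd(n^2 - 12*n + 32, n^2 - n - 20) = 1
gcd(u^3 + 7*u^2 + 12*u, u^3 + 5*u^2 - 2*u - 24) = u^2 + 7*u + 12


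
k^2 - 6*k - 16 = (k - 8)*(k + 2)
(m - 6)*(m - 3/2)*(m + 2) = m^3 - 11*m^2/2 - 6*m + 18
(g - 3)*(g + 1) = g^2 - 2*g - 3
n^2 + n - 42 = (n - 6)*(n + 7)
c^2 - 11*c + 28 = (c - 7)*(c - 4)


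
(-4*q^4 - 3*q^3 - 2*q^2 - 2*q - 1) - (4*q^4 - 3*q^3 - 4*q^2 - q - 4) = -8*q^4 + 2*q^2 - q + 3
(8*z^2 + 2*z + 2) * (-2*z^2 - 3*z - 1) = -16*z^4 - 28*z^3 - 18*z^2 - 8*z - 2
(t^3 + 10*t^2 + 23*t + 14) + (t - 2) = t^3 + 10*t^2 + 24*t + 12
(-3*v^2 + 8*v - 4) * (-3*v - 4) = 9*v^3 - 12*v^2 - 20*v + 16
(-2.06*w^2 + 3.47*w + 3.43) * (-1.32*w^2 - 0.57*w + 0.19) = 2.7192*w^4 - 3.4062*w^3 - 6.8969*w^2 - 1.2958*w + 0.6517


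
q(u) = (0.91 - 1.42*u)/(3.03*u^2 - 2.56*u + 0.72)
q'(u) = (0.91 - 1.42*u)*(2.56 - 6.06*u)/(3.03*u^2 - 2.56*u + 0.72)^2 - 1.42/(3.03*u^2 - 2.56*u + 0.72) = (4.3026*u^2 - 5.5146*u + 1.3072)/(9.1809*u^4 - 15.5136*u^3 + 10.9168*u^2 - 3.6864*u + 0.5184)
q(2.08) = -0.24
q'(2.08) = 0.12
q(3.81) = -0.13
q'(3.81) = 0.04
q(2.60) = -0.19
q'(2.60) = 0.08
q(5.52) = -0.09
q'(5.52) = 0.02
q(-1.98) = 0.21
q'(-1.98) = 0.09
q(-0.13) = 0.99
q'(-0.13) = 1.72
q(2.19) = -0.23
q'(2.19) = 0.11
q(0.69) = -0.18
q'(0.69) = -2.86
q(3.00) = -0.16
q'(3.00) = 0.06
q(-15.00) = 0.03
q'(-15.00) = 0.00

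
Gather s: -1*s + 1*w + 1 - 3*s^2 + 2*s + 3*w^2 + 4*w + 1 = -3*s^2 + s + 3*w^2 + 5*w + 2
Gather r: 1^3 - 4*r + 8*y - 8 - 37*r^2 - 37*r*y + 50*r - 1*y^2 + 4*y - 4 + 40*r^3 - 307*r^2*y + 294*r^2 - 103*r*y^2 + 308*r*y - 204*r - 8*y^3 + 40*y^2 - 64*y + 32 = 40*r^3 + r^2*(257 - 307*y) + r*(-103*y^2 + 271*y - 158) - 8*y^3 + 39*y^2 - 52*y + 21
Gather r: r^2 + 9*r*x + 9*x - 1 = r^2 + 9*r*x + 9*x - 1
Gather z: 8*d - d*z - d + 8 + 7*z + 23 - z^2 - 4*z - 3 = 7*d - z^2 + z*(3 - d) + 28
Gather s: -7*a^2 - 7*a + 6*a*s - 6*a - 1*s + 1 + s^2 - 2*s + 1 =-7*a^2 - 13*a + s^2 + s*(6*a - 3) + 2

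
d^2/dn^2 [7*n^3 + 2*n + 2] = 42*n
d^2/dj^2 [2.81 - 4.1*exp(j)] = -4.1*exp(j)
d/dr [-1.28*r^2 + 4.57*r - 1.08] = 4.57 - 2.56*r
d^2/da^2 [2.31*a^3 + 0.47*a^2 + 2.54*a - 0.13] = 13.86*a + 0.94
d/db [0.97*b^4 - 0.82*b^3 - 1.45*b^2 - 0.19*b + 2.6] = 3.88*b^3 - 2.46*b^2 - 2.9*b - 0.19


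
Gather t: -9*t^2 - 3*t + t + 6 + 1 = -9*t^2 - 2*t + 7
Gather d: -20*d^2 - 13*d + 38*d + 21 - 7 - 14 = -20*d^2 + 25*d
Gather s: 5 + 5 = 10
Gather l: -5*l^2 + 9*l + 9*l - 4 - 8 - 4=-5*l^2 + 18*l - 16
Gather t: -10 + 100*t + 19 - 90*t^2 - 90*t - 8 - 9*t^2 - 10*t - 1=-99*t^2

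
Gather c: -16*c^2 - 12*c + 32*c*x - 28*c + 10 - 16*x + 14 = -16*c^2 + c*(32*x - 40) - 16*x + 24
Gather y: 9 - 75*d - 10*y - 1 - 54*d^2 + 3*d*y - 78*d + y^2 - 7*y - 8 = -54*d^2 - 153*d + y^2 + y*(3*d - 17)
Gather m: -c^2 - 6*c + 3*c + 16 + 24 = -c^2 - 3*c + 40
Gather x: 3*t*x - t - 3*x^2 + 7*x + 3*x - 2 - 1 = -t - 3*x^2 + x*(3*t + 10) - 3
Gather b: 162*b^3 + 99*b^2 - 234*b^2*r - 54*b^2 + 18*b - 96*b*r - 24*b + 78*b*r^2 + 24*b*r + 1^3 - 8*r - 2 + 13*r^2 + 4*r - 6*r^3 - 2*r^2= 162*b^3 + b^2*(45 - 234*r) + b*(78*r^2 - 72*r - 6) - 6*r^3 + 11*r^2 - 4*r - 1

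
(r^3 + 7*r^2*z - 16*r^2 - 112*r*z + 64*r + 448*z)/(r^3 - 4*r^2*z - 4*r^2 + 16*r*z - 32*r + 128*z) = (-r^2 - 7*r*z + 8*r + 56*z)/(-r^2 + 4*r*z - 4*r + 16*z)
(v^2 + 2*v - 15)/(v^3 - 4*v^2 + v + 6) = (v + 5)/(v^2 - v - 2)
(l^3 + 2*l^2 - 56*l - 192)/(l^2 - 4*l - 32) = l + 6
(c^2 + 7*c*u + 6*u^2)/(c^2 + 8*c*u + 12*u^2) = (c + u)/(c + 2*u)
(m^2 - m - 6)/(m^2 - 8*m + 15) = (m + 2)/(m - 5)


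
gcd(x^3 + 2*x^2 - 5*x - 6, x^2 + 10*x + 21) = x + 3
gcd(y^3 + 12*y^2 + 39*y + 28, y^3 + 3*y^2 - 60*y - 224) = y^2 + 11*y + 28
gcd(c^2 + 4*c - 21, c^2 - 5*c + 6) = c - 3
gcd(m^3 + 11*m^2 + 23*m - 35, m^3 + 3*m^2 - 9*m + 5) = m^2 + 4*m - 5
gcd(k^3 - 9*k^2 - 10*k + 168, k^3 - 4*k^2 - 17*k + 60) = k + 4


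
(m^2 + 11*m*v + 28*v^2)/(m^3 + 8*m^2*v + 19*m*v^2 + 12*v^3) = (m + 7*v)/(m^2 + 4*m*v + 3*v^2)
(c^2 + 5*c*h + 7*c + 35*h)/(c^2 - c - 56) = (c + 5*h)/(c - 8)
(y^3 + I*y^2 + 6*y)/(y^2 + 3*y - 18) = y*(y^2 + I*y + 6)/(y^2 + 3*y - 18)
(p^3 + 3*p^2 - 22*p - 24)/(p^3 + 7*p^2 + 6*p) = (p - 4)/p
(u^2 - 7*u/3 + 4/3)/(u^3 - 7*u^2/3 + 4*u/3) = 1/u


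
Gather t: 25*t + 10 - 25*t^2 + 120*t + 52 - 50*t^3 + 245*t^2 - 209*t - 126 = -50*t^3 + 220*t^2 - 64*t - 64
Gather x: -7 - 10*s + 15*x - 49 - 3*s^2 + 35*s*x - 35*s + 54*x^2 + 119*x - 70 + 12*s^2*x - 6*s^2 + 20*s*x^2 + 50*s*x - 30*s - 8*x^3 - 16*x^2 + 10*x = -9*s^2 - 75*s - 8*x^3 + x^2*(20*s + 38) + x*(12*s^2 + 85*s + 144) - 126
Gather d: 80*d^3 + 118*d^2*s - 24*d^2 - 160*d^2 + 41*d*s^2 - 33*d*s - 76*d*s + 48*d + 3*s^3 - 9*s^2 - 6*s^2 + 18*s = 80*d^3 + d^2*(118*s - 184) + d*(41*s^2 - 109*s + 48) + 3*s^3 - 15*s^2 + 18*s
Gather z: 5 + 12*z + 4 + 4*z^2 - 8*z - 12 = 4*z^2 + 4*z - 3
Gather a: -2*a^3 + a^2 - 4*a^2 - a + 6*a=-2*a^3 - 3*a^2 + 5*a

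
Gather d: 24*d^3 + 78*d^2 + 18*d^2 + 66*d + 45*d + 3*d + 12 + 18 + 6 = 24*d^3 + 96*d^2 + 114*d + 36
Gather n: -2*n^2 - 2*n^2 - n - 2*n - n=-4*n^2 - 4*n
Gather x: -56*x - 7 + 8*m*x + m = m + x*(8*m - 56) - 7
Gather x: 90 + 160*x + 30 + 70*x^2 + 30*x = 70*x^2 + 190*x + 120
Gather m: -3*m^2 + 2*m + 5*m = -3*m^2 + 7*m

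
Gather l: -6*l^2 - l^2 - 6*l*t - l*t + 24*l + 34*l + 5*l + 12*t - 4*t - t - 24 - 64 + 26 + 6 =-7*l^2 + l*(63 - 7*t) + 7*t - 56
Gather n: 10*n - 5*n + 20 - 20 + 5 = 5*n + 5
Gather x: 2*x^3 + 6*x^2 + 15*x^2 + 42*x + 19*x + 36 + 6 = 2*x^3 + 21*x^2 + 61*x + 42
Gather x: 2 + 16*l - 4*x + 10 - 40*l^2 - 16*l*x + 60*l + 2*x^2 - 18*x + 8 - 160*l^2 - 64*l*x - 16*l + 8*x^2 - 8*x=-200*l^2 + 60*l + 10*x^2 + x*(-80*l - 30) + 20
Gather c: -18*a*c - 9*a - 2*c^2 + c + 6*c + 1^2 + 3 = -9*a - 2*c^2 + c*(7 - 18*a) + 4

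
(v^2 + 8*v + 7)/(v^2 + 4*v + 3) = (v + 7)/(v + 3)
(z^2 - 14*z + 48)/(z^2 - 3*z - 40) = (z - 6)/(z + 5)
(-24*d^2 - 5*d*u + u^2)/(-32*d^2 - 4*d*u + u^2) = (3*d + u)/(4*d + u)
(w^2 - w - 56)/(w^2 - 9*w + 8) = (w + 7)/(w - 1)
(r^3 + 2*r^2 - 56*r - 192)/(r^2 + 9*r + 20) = (r^2 - 2*r - 48)/(r + 5)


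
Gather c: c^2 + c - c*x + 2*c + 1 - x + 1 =c^2 + c*(3 - x) - x + 2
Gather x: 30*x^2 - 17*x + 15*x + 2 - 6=30*x^2 - 2*x - 4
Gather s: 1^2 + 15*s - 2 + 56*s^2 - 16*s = 56*s^2 - s - 1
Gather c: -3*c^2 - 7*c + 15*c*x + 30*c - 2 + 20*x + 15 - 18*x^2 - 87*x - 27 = -3*c^2 + c*(15*x + 23) - 18*x^2 - 67*x - 14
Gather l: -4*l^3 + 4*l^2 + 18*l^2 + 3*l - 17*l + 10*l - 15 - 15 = -4*l^3 + 22*l^2 - 4*l - 30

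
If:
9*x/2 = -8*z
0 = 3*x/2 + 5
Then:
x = -10/3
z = 15/8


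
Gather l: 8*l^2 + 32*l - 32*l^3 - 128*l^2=-32*l^3 - 120*l^2 + 32*l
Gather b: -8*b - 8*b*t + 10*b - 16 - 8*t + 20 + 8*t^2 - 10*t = b*(2 - 8*t) + 8*t^2 - 18*t + 4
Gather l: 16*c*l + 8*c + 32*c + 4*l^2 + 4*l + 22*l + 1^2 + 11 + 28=40*c + 4*l^2 + l*(16*c + 26) + 40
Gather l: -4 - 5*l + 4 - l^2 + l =-l^2 - 4*l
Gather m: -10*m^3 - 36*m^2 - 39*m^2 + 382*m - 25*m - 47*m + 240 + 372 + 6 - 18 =-10*m^3 - 75*m^2 + 310*m + 600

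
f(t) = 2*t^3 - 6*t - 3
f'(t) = 6*t^2 - 6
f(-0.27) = -1.42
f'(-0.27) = -5.56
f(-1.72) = -2.86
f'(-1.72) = 11.75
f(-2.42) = -16.82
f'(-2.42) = 29.14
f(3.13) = 39.55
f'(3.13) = 52.78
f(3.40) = 55.21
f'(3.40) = 63.36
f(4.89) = 201.52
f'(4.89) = 137.47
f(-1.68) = -2.40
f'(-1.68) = 10.93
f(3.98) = 99.21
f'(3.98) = 89.04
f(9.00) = 1401.00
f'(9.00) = 480.00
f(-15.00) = -6663.00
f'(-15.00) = 1344.00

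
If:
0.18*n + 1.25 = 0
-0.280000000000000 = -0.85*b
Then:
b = 0.33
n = -6.94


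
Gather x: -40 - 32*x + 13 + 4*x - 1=-28*x - 28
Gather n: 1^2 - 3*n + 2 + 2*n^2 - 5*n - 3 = 2*n^2 - 8*n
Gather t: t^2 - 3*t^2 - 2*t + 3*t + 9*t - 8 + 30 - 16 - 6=-2*t^2 + 10*t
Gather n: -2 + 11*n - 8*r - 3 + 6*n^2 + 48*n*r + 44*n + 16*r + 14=6*n^2 + n*(48*r + 55) + 8*r + 9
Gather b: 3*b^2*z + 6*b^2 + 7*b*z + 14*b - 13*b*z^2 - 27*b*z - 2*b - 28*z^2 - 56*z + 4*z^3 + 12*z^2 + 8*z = b^2*(3*z + 6) + b*(-13*z^2 - 20*z + 12) + 4*z^3 - 16*z^2 - 48*z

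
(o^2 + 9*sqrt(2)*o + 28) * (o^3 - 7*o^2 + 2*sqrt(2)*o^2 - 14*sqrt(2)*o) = o^5 - 7*o^4 + 11*sqrt(2)*o^4 - 77*sqrt(2)*o^3 + 64*o^3 - 448*o^2 + 56*sqrt(2)*o^2 - 392*sqrt(2)*o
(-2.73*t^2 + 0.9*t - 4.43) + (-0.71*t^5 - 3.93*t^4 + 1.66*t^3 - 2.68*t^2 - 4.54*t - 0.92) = -0.71*t^5 - 3.93*t^4 + 1.66*t^3 - 5.41*t^2 - 3.64*t - 5.35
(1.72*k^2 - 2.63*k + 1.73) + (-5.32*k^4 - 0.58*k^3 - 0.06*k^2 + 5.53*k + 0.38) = -5.32*k^4 - 0.58*k^3 + 1.66*k^2 + 2.9*k + 2.11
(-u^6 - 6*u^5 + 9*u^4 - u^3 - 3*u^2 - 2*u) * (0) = 0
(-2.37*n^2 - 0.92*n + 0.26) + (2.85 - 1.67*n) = -2.37*n^2 - 2.59*n + 3.11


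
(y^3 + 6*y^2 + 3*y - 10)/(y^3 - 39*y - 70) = (y - 1)/(y - 7)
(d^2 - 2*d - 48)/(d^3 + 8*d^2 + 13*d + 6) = (d - 8)/(d^2 + 2*d + 1)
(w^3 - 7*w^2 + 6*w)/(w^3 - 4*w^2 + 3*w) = (w - 6)/(w - 3)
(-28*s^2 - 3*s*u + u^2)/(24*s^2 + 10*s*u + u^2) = (-7*s + u)/(6*s + u)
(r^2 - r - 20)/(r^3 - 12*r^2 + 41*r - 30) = (r + 4)/(r^2 - 7*r + 6)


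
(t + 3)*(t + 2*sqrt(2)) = t^2 + 2*sqrt(2)*t + 3*t + 6*sqrt(2)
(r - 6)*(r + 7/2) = r^2 - 5*r/2 - 21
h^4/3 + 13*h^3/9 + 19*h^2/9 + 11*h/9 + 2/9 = (h/3 + 1/3)*(h + 1/3)*(h + 1)*(h + 2)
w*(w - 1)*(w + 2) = w^3 + w^2 - 2*w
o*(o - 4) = o^2 - 4*o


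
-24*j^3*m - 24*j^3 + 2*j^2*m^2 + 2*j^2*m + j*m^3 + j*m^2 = (-4*j + m)*(6*j + m)*(j*m + j)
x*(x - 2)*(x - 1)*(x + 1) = x^4 - 2*x^3 - x^2 + 2*x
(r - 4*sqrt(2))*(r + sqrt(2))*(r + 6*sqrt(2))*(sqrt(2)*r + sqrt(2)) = sqrt(2)*r^4 + sqrt(2)*r^3 + 6*r^3 - 44*sqrt(2)*r^2 + 6*r^2 - 96*r - 44*sqrt(2)*r - 96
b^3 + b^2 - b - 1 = (b - 1)*(b + 1)^2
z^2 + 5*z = z*(z + 5)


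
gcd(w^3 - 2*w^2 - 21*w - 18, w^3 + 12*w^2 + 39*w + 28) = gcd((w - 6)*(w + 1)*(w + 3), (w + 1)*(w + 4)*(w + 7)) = w + 1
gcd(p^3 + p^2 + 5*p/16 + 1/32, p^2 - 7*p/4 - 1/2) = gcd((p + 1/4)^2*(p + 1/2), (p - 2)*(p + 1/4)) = p + 1/4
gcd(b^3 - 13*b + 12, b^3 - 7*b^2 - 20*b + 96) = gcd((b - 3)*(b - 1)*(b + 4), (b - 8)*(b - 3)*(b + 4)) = b^2 + b - 12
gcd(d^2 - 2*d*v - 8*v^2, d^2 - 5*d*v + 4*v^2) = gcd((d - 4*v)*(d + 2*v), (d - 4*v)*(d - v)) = -d + 4*v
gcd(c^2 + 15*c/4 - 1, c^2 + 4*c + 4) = 1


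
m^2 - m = m*(m - 1)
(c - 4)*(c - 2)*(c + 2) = c^3 - 4*c^2 - 4*c + 16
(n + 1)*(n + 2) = n^2 + 3*n + 2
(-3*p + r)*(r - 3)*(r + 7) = -3*p*r^2 - 12*p*r + 63*p + r^3 + 4*r^2 - 21*r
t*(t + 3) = t^2 + 3*t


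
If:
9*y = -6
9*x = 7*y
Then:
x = -14/27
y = -2/3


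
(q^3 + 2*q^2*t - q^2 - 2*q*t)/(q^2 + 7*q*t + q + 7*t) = q*(q^2 + 2*q*t - q - 2*t)/(q^2 + 7*q*t + q + 7*t)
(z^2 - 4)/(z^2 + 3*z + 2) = (z - 2)/(z + 1)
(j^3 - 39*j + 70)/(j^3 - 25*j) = (j^2 + 5*j - 14)/(j*(j + 5))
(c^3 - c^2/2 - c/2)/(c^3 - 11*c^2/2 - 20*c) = (-2*c^2 + c + 1)/(-2*c^2 + 11*c + 40)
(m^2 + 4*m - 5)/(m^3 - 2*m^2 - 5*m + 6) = (m + 5)/(m^2 - m - 6)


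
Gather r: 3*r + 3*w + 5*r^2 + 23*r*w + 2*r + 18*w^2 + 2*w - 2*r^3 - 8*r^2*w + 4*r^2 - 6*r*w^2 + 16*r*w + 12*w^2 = -2*r^3 + r^2*(9 - 8*w) + r*(-6*w^2 + 39*w + 5) + 30*w^2 + 5*w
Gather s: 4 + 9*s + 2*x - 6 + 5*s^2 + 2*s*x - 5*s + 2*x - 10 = 5*s^2 + s*(2*x + 4) + 4*x - 12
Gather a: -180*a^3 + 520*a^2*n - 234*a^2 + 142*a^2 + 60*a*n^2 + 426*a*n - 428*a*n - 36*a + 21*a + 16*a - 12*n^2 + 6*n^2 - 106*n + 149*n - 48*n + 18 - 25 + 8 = -180*a^3 + a^2*(520*n - 92) + a*(60*n^2 - 2*n + 1) - 6*n^2 - 5*n + 1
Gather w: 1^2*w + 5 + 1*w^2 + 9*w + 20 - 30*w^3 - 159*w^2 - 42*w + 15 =-30*w^3 - 158*w^2 - 32*w + 40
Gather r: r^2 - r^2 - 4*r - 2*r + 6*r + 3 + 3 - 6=0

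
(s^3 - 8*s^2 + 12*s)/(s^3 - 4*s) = (s - 6)/(s + 2)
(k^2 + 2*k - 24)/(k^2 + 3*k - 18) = (k - 4)/(k - 3)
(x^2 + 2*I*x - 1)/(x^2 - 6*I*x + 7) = (x + I)/(x - 7*I)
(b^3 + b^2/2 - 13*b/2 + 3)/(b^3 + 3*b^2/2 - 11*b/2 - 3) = (2*b - 1)/(2*b + 1)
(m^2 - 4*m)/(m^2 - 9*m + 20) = m/(m - 5)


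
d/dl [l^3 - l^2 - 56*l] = 3*l^2 - 2*l - 56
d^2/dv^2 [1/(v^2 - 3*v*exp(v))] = (v*(v - 3*exp(v))*(3*v*exp(v) + 6*exp(v) - 2) + 2*(3*v*exp(v) - 2*v + 3*exp(v))^2)/(v^3*(v - 3*exp(v))^3)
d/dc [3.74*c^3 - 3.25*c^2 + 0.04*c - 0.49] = 11.22*c^2 - 6.5*c + 0.04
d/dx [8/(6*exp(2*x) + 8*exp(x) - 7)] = (-96*exp(x) - 64)*exp(x)/(6*exp(2*x) + 8*exp(x) - 7)^2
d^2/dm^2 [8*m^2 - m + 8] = 16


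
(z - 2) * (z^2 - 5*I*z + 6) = z^3 - 2*z^2 - 5*I*z^2 + 6*z + 10*I*z - 12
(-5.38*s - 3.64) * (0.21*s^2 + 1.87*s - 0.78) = -1.1298*s^3 - 10.825*s^2 - 2.6104*s + 2.8392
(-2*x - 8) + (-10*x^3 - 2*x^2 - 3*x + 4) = -10*x^3 - 2*x^2 - 5*x - 4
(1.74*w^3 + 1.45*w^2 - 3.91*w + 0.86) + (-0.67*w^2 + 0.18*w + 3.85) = 1.74*w^3 + 0.78*w^2 - 3.73*w + 4.71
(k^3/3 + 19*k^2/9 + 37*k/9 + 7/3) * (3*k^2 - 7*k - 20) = k^5 + 4*k^4 - 82*k^3/9 - 64*k^2 - 887*k/9 - 140/3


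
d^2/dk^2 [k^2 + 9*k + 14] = 2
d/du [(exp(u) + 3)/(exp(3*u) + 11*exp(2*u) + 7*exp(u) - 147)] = 2*(-exp(2*u) - 3*exp(u) - 12)*exp(u)/(exp(5*u) + 15*exp(4*u) + 30*exp(3*u) - 350*exp(2*u) - 735*exp(u) + 3087)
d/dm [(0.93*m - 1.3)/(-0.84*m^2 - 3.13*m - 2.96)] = (0.7812*m^2 - 2.184*m - 6.8218)/(0.7056*m^4 + 5.2584*m^3 + 14.7697*m^2 + 18.5296*m + 8.7616)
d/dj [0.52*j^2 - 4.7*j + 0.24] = 1.04*j - 4.7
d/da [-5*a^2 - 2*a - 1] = -10*a - 2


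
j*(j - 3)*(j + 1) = j^3 - 2*j^2 - 3*j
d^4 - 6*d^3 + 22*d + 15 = (d - 5)*(d - 3)*(d + 1)^2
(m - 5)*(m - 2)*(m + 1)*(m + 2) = m^4 - 4*m^3 - 9*m^2 + 16*m + 20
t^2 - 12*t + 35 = (t - 7)*(t - 5)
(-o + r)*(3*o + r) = -3*o^2 + 2*o*r + r^2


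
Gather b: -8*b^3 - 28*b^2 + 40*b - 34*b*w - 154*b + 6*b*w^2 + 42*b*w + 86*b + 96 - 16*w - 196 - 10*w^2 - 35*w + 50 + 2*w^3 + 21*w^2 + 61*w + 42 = -8*b^3 - 28*b^2 + b*(6*w^2 + 8*w - 28) + 2*w^3 + 11*w^2 + 10*w - 8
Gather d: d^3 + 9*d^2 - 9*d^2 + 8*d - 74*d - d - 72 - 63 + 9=d^3 - 67*d - 126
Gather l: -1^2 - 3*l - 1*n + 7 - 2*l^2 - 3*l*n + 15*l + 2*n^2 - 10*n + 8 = -2*l^2 + l*(12 - 3*n) + 2*n^2 - 11*n + 14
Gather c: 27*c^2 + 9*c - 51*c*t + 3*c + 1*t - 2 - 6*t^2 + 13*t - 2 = 27*c^2 + c*(12 - 51*t) - 6*t^2 + 14*t - 4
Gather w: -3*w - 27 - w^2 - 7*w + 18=-w^2 - 10*w - 9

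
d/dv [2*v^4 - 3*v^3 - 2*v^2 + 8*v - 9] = 8*v^3 - 9*v^2 - 4*v + 8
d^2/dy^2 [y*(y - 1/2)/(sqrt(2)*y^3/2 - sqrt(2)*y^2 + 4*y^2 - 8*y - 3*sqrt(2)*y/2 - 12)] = 2*(2*y^6 - 3*y^5 + 24*y^4 + 36*sqrt(2)*y^4 + 77*y^3 + 168*sqrt(2)*y^3 - 216*sqrt(2)*y^2 + 576*y^2 - 288*y + 72*sqrt(2)*y + 36*sqrt(2) + 768)/(sqrt(2)*y^9 - 6*sqrt(2)*y^8 + 24*y^8 - 144*y^7 + 99*sqrt(2)*y^7 - 548*sqrt(2)*y^6 + 328*y^6 - 864*y^5 + 279*sqrt(2)*y^5 + 552*y^4 + 2634*sqrt(2)*y^4 - 891*sqrt(2)*y^3 + 5872*y^3 - 5184*sqrt(2)*y^2 - 2952*y^2 - 13824*y - 2592*sqrt(2)*y - 6912)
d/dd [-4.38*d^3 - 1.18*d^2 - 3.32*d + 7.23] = -13.14*d^2 - 2.36*d - 3.32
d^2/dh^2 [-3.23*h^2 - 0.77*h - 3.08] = -6.46000000000000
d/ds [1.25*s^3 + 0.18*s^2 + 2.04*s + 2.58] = 3.75*s^2 + 0.36*s + 2.04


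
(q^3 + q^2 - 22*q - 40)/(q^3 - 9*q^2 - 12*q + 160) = (q + 2)/(q - 8)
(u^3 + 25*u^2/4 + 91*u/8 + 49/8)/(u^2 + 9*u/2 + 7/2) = u + 7/4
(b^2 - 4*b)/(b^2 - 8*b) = (b - 4)/(b - 8)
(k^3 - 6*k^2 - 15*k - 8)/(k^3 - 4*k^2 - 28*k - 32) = (k^2 + 2*k + 1)/(k^2 + 4*k + 4)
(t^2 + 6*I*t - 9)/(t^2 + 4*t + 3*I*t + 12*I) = (t + 3*I)/(t + 4)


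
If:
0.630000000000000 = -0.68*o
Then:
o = -0.93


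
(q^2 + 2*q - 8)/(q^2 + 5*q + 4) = (q - 2)/(q + 1)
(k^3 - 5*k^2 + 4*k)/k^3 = 1 - 5/k + 4/k^2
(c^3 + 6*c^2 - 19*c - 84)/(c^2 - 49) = (c^2 - c - 12)/(c - 7)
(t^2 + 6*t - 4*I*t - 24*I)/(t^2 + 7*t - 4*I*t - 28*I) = (t + 6)/(t + 7)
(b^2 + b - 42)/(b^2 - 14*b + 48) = (b + 7)/(b - 8)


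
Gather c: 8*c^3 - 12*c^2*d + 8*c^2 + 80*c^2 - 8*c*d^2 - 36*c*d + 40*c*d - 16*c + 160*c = 8*c^3 + c^2*(88 - 12*d) + c*(-8*d^2 + 4*d + 144)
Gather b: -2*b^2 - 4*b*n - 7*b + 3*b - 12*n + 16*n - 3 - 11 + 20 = -2*b^2 + b*(-4*n - 4) + 4*n + 6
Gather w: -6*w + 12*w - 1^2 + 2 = 6*w + 1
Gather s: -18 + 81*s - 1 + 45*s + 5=126*s - 14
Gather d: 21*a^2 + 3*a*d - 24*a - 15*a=21*a^2 + 3*a*d - 39*a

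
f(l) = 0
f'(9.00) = 0.00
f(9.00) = 0.00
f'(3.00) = 0.00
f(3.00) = 0.00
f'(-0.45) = 0.00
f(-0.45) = 0.00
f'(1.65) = 0.00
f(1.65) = 0.00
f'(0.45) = 0.00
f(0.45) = 0.00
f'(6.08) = 0.00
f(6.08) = 0.00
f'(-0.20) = 0.00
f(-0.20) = 0.00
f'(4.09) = 0.00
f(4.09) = 0.00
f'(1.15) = 0.00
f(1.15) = 0.00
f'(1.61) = 0.00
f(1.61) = 0.00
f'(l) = 0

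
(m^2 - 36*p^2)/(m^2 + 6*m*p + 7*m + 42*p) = (m - 6*p)/(m + 7)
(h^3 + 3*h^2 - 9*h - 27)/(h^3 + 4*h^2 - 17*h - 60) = (h^2 - 9)/(h^2 + h - 20)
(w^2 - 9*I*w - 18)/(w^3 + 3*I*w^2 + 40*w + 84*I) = (w - 3*I)/(w^2 + 9*I*w - 14)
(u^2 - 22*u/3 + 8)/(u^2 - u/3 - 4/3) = (u - 6)/(u + 1)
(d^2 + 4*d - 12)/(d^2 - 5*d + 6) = (d + 6)/(d - 3)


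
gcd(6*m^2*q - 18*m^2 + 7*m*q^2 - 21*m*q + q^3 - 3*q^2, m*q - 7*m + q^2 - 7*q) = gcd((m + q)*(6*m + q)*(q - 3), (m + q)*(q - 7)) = m + q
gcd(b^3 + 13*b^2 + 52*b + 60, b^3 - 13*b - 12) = 1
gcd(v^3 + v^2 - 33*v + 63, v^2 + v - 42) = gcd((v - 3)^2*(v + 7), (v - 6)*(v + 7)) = v + 7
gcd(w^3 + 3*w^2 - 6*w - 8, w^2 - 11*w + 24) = 1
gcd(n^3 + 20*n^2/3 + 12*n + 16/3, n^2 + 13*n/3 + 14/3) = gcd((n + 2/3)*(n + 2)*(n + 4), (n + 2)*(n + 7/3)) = n + 2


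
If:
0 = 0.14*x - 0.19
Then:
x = 1.36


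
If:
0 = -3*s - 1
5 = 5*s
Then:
No Solution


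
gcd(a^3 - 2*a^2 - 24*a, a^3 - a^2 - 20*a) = a^2 + 4*a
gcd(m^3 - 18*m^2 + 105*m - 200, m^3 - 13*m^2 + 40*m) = m^2 - 13*m + 40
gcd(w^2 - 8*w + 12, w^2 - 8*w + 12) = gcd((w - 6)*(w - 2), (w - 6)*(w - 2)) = w^2 - 8*w + 12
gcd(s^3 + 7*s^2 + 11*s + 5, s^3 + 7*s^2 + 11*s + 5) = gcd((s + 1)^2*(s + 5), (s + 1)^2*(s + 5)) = s^3 + 7*s^2 + 11*s + 5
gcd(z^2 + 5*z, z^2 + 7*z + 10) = z + 5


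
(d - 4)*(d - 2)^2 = d^3 - 8*d^2 + 20*d - 16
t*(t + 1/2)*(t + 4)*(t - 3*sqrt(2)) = t^4 - 3*sqrt(2)*t^3 + 9*t^3/2 - 27*sqrt(2)*t^2/2 + 2*t^2 - 6*sqrt(2)*t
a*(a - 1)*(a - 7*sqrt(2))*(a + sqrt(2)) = a^4 - 6*sqrt(2)*a^3 - a^3 - 14*a^2 + 6*sqrt(2)*a^2 + 14*a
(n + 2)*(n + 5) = n^2 + 7*n + 10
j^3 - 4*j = j*(j - 2)*(j + 2)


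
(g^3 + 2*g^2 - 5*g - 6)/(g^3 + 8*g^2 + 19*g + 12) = (g - 2)/(g + 4)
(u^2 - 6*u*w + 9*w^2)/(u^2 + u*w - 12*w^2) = (u - 3*w)/(u + 4*w)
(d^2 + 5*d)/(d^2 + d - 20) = d/(d - 4)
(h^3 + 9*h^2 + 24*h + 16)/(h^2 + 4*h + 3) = (h^2 + 8*h + 16)/(h + 3)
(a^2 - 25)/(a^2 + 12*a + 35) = (a - 5)/(a + 7)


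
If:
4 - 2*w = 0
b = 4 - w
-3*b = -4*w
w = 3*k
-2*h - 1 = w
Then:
No Solution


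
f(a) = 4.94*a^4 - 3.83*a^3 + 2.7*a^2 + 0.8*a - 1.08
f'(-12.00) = -35863.84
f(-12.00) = 109432.20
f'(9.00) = 13523.75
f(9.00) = 29844.09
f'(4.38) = 1464.41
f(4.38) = 1550.52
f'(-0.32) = -2.75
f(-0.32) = -0.88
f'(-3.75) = -1223.06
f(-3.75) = 1212.77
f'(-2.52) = -401.99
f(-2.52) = 274.56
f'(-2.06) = -231.82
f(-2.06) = 131.17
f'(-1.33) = -73.19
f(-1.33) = 27.10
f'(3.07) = 480.83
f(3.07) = 354.82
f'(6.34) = 4608.83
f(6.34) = 7117.97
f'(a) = 19.76*a^3 - 11.49*a^2 + 5.4*a + 0.8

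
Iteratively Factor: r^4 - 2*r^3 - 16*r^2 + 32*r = (r)*(r^3 - 2*r^2 - 16*r + 32) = r*(r + 4)*(r^2 - 6*r + 8) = r*(r - 2)*(r + 4)*(r - 4)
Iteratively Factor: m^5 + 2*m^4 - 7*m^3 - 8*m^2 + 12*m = (m - 2)*(m^4 + 4*m^3 + m^2 - 6*m) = m*(m - 2)*(m^3 + 4*m^2 + m - 6) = m*(m - 2)*(m + 3)*(m^2 + m - 2) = m*(m - 2)*(m - 1)*(m + 3)*(m + 2)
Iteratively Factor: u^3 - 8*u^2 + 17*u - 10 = (u - 2)*(u^2 - 6*u + 5) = (u - 2)*(u - 1)*(u - 5)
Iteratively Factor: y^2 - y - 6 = (y - 3)*(y + 2)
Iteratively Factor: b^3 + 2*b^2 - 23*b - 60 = (b - 5)*(b^2 + 7*b + 12) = (b - 5)*(b + 4)*(b + 3)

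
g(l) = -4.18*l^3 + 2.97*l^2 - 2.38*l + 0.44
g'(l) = -12.54*l^2 + 5.94*l - 2.38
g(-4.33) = 405.77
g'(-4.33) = -263.21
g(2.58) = -57.72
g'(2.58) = -70.53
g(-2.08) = 55.86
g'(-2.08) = -68.99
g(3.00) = -92.83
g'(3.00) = -97.42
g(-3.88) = 298.54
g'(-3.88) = -214.21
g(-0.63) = 4.16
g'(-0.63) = -11.10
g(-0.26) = 1.33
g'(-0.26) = -4.77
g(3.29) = -124.10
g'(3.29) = -118.57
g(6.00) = -809.80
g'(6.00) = -418.18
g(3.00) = -92.83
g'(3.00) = -97.42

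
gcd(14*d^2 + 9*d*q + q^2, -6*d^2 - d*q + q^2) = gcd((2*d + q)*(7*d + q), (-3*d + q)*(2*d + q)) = 2*d + q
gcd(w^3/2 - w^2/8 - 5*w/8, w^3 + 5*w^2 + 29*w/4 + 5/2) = 1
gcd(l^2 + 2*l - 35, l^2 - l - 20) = l - 5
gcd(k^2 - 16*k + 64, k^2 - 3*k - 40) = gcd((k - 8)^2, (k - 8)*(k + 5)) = k - 8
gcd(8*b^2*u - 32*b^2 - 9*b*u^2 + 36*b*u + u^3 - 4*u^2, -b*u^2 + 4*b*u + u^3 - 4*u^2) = -b*u + 4*b + u^2 - 4*u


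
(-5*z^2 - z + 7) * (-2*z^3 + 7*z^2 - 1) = 10*z^5 - 33*z^4 - 21*z^3 + 54*z^2 + z - 7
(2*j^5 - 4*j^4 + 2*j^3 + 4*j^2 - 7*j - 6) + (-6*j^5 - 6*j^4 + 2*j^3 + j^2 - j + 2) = -4*j^5 - 10*j^4 + 4*j^3 + 5*j^2 - 8*j - 4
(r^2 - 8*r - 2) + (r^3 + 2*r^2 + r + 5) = r^3 + 3*r^2 - 7*r + 3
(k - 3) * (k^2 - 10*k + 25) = k^3 - 13*k^2 + 55*k - 75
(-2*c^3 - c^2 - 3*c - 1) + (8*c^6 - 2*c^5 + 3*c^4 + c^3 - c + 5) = 8*c^6 - 2*c^5 + 3*c^4 - c^3 - c^2 - 4*c + 4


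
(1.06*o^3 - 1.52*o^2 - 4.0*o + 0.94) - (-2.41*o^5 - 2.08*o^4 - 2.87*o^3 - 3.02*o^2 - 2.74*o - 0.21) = 2.41*o^5 + 2.08*o^4 + 3.93*o^3 + 1.5*o^2 - 1.26*o + 1.15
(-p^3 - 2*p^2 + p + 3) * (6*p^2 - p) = -6*p^5 - 11*p^4 + 8*p^3 + 17*p^2 - 3*p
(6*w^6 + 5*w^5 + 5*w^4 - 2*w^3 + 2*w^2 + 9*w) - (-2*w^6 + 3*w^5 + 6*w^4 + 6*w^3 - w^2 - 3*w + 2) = 8*w^6 + 2*w^5 - w^4 - 8*w^3 + 3*w^2 + 12*w - 2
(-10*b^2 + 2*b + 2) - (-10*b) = -10*b^2 + 12*b + 2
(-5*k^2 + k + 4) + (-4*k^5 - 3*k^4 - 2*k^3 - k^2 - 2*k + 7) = -4*k^5 - 3*k^4 - 2*k^3 - 6*k^2 - k + 11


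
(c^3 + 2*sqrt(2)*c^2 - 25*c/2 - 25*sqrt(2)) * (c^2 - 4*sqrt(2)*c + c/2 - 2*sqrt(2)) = c^5 - 2*sqrt(2)*c^4 + c^4/2 - 57*c^3/2 - sqrt(2)*c^3 - 57*c^2/4 + 25*sqrt(2)*c^2 + 25*sqrt(2)*c/2 + 200*c + 100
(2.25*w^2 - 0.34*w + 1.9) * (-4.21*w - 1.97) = -9.4725*w^3 - 3.0011*w^2 - 7.3292*w - 3.743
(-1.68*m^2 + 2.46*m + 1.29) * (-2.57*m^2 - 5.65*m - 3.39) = 4.3176*m^4 + 3.1698*m^3 - 11.5191*m^2 - 15.6279*m - 4.3731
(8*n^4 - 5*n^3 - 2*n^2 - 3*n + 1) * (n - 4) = 8*n^5 - 37*n^4 + 18*n^3 + 5*n^2 + 13*n - 4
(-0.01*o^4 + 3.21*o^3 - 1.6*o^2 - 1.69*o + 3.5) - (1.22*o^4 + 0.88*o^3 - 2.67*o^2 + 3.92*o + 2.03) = -1.23*o^4 + 2.33*o^3 + 1.07*o^2 - 5.61*o + 1.47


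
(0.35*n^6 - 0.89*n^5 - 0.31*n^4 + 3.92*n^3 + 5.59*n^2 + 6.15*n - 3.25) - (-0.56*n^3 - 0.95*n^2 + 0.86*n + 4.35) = 0.35*n^6 - 0.89*n^5 - 0.31*n^4 + 4.48*n^3 + 6.54*n^2 + 5.29*n - 7.6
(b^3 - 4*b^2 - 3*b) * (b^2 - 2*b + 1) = b^5 - 6*b^4 + 6*b^3 + 2*b^2 - 3*b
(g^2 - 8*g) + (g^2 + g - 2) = 2*g^2 - 7*g - 2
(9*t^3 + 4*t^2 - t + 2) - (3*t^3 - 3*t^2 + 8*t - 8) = 6*t^3 + 7*t^2 - 9*t + 10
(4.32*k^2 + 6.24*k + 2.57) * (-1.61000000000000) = -6.9552*k^2 - 10.0464*k - 4.1377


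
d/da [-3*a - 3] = -3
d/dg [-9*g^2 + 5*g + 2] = 5 - 18*g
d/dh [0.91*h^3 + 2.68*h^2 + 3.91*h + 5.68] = 2.73*h^2 + 5.36*h + 3.91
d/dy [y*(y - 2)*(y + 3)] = 3*y^2 + 2*y - 6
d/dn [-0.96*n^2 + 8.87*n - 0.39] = 8.87 - 1.92*n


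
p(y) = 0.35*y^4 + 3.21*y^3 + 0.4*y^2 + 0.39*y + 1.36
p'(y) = 1.4*y^3 + 9.63*y^2 + 0.8*y + 0.39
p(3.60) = 216.50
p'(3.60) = 193.39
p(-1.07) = -2.07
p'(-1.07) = 8.84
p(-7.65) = -216.61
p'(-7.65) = -68.93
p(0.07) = 1.39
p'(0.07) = 0.49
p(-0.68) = 0.35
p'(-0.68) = 3.86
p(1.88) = 29.21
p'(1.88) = 45.23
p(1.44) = 13.84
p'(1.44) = 25.69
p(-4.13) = -117.73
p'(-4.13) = 62.72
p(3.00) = 121.15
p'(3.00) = 127.26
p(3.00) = 121.15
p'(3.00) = 127.26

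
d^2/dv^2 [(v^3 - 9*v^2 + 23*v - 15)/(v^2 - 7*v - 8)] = 2*(17*v^3 - 93*v^2 + 1059*v - 2719)/(v^6 - 21*v^5 + 123*v^4 - 7*v^3 - 984*v^2 - 1344*v - 512)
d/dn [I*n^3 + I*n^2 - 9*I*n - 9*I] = I*(3*n^2 + 2*n - 9)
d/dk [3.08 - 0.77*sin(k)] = -0.77*cos(k)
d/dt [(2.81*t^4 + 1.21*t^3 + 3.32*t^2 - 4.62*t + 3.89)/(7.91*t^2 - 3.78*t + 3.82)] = (44.4542*t^5 - 22.2943*t^4 + 33.7892*t^3 + 37.8612*t^2 - 36.175*t - 2.9442)/(62.5681*t^4 - 59.7996*t^3 + 74.7208*t^2 - 28.8792*t + 14.5924)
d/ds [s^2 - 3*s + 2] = 2*s - 3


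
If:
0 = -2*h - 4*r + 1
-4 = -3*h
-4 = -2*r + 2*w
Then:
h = 4/3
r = -5/12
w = -29/12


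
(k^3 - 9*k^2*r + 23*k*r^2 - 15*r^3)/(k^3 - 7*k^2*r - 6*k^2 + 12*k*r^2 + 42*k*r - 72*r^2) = (-k^2 + 6*k*r - 5*r^2)/(-k^2 + 4*k*r + 6*k - 24*r)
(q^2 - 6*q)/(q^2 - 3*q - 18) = q/(q + 3)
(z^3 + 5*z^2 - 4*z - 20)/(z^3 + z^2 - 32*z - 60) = (z - 2)/(z - 6)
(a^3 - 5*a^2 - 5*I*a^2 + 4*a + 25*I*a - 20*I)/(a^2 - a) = a - 4 - 5*I + 20*I/a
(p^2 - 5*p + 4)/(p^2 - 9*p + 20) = (p - 1)/(p - 5)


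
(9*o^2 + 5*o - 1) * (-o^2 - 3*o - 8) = -9*o^4 - 32*o^3 - 86*o^2 - 37*o + 8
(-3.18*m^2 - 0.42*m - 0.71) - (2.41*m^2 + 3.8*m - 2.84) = -5.59*m^2 - 4.22*m + 2.13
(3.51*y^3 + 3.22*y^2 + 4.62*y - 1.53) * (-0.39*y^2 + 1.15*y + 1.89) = -1.3689*y^5 + 2.7807*y^4 + 8.5351*y^3 + 11.9955*y^2 + 6.9723*y - 2.8917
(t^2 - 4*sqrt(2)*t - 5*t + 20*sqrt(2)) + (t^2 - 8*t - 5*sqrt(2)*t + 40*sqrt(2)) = 2*t^2 - 13*t - 9*sqrt(2)*t + 60*sqrt(2)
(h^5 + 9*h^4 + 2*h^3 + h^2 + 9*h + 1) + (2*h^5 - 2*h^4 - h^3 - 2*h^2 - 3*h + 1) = 3*h^5 + 7*h^4 + h^3 - h^2 + 6*h + 2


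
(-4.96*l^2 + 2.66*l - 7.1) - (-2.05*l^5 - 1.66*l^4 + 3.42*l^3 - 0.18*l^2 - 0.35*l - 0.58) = 2.05*l^5 + 1.66*l^4 - 3.42*l^3 - 4.78*l^2 + 3.01*l - 6.52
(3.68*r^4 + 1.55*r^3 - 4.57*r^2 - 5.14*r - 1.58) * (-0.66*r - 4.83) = -2.4288*r^5 - 18.7974*r^4 - 4.4703*r^3 + 25.4655*r^2 + 25.869*r + 7.6314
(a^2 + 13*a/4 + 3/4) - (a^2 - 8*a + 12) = 45*a/4 - 45/4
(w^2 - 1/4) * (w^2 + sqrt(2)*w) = w^4 + sqrt(2)*w^3 - w^2/4 - sqrt(2)*w/4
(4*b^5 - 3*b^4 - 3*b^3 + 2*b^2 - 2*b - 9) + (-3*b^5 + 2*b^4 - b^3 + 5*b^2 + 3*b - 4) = b^5 - b^4 - 4*b^3 + 7*b^2 + b - 13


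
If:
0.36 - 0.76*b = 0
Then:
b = 0.47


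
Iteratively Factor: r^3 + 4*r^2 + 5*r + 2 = (r + 1)*(r^2 + 3*r + 2) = (r + 1)^2*(r + 2)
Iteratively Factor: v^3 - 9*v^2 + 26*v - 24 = (v - 2)*(v^2 - 7*v + 12) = (v - 4)*(v - 2)*(v - 3)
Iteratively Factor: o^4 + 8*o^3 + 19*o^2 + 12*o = (o + 3)*(o^3 + 5*o^2 + 4*o) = (o + 1)*(o + 3)*(o^2 + 4*o) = (o + 1)*(o + 3)*(o + 4)*(o)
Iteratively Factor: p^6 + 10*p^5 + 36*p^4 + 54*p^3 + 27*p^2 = (p + 1)*(p^5 + 9*p^4 + 27*p^3 + 27*p^2) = (p + 1)*(p + 3)*(p^4 + 6*p^3 + 9*p^2) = p*(p + 1)*(p + 3)*(p^3 + 6*p^2 + 9*p) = p*(p + 1)*(p + 3)^2*(p^2 + 3*p) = p*(p + 1)*(p + 3)^3*(p)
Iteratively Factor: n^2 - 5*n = (n)*(n - 5)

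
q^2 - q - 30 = (q - 6)*(q + 5)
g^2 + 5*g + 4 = (g + 1)*(g + 4)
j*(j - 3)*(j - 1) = j^3 - 4*j^2 + 3*j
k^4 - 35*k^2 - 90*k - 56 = (k - 7)*(k + 1)*(k + 2)*(k + 4)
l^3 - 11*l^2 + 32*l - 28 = (l - 7)*(l - 2)^2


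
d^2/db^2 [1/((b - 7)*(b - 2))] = 2*((b - 7)^2 + (b - 7)*(b - 2) + (b - 2)^2)/((b - 7)^3*(b - 2)^3)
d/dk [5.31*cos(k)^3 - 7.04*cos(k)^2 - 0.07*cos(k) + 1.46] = (-15.93*cos(k)^2 + 14.08*cos(k) + 0.07)*sin(k)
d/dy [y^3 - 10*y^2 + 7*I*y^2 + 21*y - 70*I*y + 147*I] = 3*y^2 + y*(-20 + 14*I) + 21 - 70*I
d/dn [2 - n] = -1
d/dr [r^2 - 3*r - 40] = 2*r - 3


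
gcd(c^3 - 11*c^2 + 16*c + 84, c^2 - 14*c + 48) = c - 6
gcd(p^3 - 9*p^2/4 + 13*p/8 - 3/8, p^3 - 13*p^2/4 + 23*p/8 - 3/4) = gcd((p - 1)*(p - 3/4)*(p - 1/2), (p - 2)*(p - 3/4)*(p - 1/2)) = p^2 - 5*p/4 + 3/8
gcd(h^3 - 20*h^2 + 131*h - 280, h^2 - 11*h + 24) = h - 8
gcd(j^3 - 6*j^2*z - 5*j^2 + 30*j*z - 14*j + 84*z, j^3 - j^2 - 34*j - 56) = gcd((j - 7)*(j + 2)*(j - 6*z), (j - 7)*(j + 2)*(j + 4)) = j^2 - 5*j - 14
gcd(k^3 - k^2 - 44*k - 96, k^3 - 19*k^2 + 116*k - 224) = k - 8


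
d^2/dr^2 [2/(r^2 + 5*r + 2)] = 4*(-r^2 - 5*r + (2*r + 5)^2 - 2)/(r^2 + 5*r + 2)^3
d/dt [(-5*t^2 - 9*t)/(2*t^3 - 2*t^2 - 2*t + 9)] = (10*t^4 + 36*t^3 - 8*t^2 - 90*t - 81)/(4*t^6 - 8*t^5 - 4*t^4 + 44*t^3 - 32*t^2 - 36*t + 81)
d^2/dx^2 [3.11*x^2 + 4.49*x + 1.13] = 6.22000000000000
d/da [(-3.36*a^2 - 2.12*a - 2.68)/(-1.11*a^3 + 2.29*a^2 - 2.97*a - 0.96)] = (-3.7296*a^4 - 4.7064*a^3 + 5.9096*a^2 + 18.7256*a - 5.9244)/(1.2321*a^6 - 5.0838*a^5 + 11.8375*a^4 - 11.4714*a^3 + 4.4241*a^2 + 5.7024*a + 0.9216)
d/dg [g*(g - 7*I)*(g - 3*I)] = 3*g^2 - 20*I*g - 21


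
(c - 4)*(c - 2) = c^2 - 6*c + 8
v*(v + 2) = v^2 + 2*v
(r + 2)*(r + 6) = r^2 + 8*r + 12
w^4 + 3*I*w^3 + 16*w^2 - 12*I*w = w*(w - 2*I)*(w - I)*(w + 6*I)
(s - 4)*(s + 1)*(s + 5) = s^3 + 2*s^2 - 19*s - 20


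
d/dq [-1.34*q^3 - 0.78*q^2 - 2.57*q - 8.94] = -4.02*q^2 - 1.56*q - 2.57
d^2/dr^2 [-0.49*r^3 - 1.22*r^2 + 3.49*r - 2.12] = -2.94*r - 2.44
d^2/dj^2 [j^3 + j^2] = 6*j + 2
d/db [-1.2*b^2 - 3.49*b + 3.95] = -2.4*b - 3.49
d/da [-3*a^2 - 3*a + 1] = -6*a - 3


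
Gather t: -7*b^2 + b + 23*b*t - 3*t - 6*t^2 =-7*b^2 + b - 6*t^2 + t*(23*b - 3)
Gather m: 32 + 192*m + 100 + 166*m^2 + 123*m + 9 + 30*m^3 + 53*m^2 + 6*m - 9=30*m^3 + 219*m^2 + 321*m + 132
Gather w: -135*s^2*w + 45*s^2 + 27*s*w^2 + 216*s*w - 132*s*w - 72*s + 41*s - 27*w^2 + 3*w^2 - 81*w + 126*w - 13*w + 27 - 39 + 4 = 45*s^2 - 31*s + w^2*(27*s - 24) + w*(-135*s^2 + 84*s + 32) - 8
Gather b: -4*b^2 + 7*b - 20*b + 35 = -4*b^2 - 13*b + 35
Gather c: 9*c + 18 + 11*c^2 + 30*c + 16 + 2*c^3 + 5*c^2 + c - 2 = 2*c^3 + 16*c^2 + 40*c + 32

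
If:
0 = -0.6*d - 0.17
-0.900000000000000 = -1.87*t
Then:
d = -0.28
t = 0.48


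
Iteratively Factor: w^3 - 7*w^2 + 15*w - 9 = (w - 3)*(w^2 - 4*w + 3) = (w - 3)^2*(w - 1)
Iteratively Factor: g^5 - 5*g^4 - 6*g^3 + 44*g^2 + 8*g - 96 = (g - 2)*(g^4 - 3*g^3 - 12*g^2 + 20*g + 48) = (g - 3)*(g - 2)*(g^3 - 12*g - 16) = (g - 3)*(g - 2)*(g + 2)*(g^2 - 2*g - 8) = (g - 4)*(g - 3)*(g - 2)*(g + 2)*(g + 2)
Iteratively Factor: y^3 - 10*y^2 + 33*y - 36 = (y - 3)*(y^2 - 7*y + 12) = (y - 4)*(y - 3)*(y - 3)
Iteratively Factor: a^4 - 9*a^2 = (a - 3)*(a^3 + 3*a^2) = a*(a - 3)*(a^2 + 3*a) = a*(a - 3)*(a + 3)*(a)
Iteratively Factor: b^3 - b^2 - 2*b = (b + 1)*(b^2 - 2*b) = (b - 2)*(b + 1)*(b)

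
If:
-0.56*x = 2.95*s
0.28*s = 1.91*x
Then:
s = 0.00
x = 0.00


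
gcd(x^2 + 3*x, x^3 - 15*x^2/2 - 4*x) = x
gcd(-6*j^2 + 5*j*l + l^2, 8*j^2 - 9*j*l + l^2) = j - l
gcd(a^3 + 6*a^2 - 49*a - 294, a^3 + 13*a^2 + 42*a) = a^2 + 13*a + 42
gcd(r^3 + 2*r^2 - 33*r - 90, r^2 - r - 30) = r^2 - r - 30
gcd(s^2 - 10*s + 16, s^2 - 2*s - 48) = s - 8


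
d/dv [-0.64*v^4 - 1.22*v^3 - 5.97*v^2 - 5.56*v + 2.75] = -2.56*v^3 - 3.66*v^2 - 11.94*v - 5.56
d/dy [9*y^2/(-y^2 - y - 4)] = 9*y*(-y - 8)/(y^4 + 2*y^3 + 9*y^2 + 8*y + 16)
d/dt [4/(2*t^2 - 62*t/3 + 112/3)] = 6*(31 - 6*t)/(3*t^2 - 31*t + 56)^2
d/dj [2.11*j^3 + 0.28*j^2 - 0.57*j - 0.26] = 6.33*j^2 + 0.56*j - 0.57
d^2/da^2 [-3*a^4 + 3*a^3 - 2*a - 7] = 18*a*(1 - 2*a)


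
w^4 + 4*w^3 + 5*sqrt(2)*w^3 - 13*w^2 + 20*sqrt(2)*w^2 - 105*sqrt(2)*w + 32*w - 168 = (w - 3)*(w + 7)*(w + sqrt(2))*(w + 4*sqrt(2))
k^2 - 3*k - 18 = (k - 6)*(k + 3)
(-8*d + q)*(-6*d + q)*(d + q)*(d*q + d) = 48*d^4*q + 48*d^4 + 34*d^3*q^2 + 34*d^3*q - 13*d^2*q^3 - 13*d^2*q^2 + d*q^4 + d*q^3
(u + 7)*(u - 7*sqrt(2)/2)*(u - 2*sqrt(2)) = u^3 - 11*sqrt(2)*u^2/2 + 7*u^2 - 77*sqrt(2)*u/2 + 14*u + 98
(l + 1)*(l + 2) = l^2 + 3*l + 2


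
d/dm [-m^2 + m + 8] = 1 - 2*m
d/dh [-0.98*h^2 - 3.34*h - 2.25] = -1.96*h - 3.34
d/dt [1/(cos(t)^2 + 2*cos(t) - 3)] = 2*(cos(t) + 1)*sin(t)/(cos(t)^2 + 2*cos(t) - 3)^2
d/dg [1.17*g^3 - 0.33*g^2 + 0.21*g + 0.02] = 3.51*g^2 - 0.66*g + 0.21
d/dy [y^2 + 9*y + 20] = 2*y + 9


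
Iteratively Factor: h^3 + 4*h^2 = (h + 4)*(h^2) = h*(h + 4)*(h)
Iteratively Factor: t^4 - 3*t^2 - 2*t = (t + 1)*(t^3 - t^2 - 2*t) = t*(t + 1)*(t^2 - t - 2) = t*(t - 2)*(t + 1)*(t + 1)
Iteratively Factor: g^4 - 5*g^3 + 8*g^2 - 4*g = (g - 2)*(g^3 - 3*g^2 + 2*g) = g*(g - 2)*(g^2 - 3*g + 2) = g*(g - 2)*(g - 1)*(g - 2)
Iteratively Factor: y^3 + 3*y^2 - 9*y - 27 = (y + 3)*(y^2 - 9) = (y - 3)*(y + 3)*(y + 3)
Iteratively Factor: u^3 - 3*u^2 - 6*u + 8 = (u - 4)*(u^2 + u - 2) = (u - 4)*(u + 2)*(u - 1)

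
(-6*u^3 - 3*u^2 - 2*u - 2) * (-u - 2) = 6*u^4 + 15*u^3 + 8*u^2 + 6*u + 4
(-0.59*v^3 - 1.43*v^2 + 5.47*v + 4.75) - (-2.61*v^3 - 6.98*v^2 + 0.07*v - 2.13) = 2.02*v^3 + 5.55*v^2 + 5.4*v + 6.88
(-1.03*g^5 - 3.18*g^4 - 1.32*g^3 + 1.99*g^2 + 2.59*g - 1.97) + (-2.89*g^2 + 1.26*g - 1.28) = -1.03*g^5 - 3.18*g^4 - 1.32*g^3 - 0.9*g^2 + 3.85*g - 3.25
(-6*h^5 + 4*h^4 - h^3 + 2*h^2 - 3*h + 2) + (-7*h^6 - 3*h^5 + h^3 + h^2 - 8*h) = -7*h^6 - 9*h^5 + 4*h^4 + 3*h^2 - 11*h + 2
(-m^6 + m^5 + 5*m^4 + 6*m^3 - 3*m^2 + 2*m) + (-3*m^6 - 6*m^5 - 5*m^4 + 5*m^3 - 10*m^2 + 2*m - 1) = -4*m^6 - 5*m^5 + 11*m^3 - 13*m^2 + 4*m - 1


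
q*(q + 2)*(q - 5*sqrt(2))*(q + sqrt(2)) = q^4 - 4*sqrt(2)*q^3 + 2*q^3 - 8*sqrt(2)*q^2 - 10*q^2 - 20*q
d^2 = d^2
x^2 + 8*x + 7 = (x + 1)*(x + 7)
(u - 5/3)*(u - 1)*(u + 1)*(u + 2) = u^4 + u^3/3 - 13*u^2/3 - u/3 + 10/3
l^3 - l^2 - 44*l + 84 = (l - 6)*(l - 2)*(l + 7)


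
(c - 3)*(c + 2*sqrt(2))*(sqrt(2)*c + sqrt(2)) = sqrt(2)*c^3 - 2*sqrt(2)*c^2 + 4*c^2 - 8*c - 3*sqrt(2)*c - 12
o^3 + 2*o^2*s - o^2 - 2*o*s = o*(o - 1)*(o + 2*s)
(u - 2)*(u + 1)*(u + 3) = u^3 + 2*u^2 - 5*u - 6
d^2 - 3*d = d*(d - 3)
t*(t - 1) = t^2 - t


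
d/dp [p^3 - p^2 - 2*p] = 3*p^2 - 2*p - 2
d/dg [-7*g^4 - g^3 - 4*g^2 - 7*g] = -28*g^3 - 3*g^2 - 8*g - 7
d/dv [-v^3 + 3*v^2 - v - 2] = -3*v^2 + 6*v - 1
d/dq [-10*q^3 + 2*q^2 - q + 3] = -30*q^2 + 4*q - 1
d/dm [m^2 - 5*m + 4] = 2*m - 5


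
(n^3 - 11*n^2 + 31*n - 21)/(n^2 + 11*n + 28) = (n^3 - 11*n^2 + 31*n - 21)/(n^2 + 11*n + 28)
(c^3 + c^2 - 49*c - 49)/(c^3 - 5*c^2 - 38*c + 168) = (c^2 + 8*c + 7)/(c^2 + 2*c - 24)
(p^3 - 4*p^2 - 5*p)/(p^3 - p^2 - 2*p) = (p - 5)/(p - 2)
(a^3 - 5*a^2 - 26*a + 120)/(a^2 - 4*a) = a - 1 - 30/a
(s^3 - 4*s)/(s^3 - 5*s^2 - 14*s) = (s - 2)/(s - 7)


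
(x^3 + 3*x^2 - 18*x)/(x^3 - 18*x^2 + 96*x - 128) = x*(x^2 + 3*x - 18)/(x^3 - 18*x^2 + 96*x - 128)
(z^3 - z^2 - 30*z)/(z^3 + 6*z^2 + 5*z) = (z - 6)/(z + 1)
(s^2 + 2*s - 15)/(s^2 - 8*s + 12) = (s^2 + 2*s - 15)/(s^2 - 8*s + 12)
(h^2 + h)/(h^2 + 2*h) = (h + 1)/(h + 2)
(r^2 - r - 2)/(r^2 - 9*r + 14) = (r + 1)/(r - 7)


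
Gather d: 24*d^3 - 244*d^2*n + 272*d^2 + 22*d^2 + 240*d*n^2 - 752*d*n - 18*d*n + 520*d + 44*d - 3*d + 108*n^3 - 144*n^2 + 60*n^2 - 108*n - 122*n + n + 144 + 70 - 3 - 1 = 24*d^3 + d^2*(294 - 244*n) + d*(240*n^2 - 770*n + 561) + 108*n^3 - 84*n^2 - 229*n + 210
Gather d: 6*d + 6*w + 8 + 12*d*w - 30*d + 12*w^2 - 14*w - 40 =d*(12*w - 24) + 12*w^2 - 8*w - 32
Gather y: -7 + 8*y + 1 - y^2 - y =-y^2 + 7*y - 6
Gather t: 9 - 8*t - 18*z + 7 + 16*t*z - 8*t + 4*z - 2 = t*(16*z - 16) - 14*z + 14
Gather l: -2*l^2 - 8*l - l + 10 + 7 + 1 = -2*l^2 - 9*l + 18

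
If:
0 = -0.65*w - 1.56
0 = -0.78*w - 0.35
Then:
No Solution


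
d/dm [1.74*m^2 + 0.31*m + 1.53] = 3.48*m + 0.31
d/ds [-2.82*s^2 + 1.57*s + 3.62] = 1.57 - 5.64*s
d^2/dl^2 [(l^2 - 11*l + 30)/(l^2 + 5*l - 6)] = 8*(-4*l^3 + 27*l^2 + 63*l + 159)/(l^6 + 15*l^5 + 57*l^4 - 55*l^3 - 342*l^2 + 540*l - 216)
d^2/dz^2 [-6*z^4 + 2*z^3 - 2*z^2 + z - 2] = -72*z^2 + 12*z - 4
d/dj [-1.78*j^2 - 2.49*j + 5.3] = -3.56*j - 2.49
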